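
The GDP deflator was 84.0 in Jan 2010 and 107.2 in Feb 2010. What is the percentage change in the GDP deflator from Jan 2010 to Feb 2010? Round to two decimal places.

27.62%

Change = (107.2 − 84.0) / 84.0 × 100
       = 23.2 / 84.0 × 100 = 27.6190%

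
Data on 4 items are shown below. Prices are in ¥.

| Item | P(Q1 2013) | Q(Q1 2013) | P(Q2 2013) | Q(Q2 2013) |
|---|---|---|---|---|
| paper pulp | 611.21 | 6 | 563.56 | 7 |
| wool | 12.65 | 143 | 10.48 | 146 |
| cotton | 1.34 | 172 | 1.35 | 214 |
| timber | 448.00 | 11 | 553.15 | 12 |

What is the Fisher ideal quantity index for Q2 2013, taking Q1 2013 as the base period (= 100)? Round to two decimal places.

Laspeyres component (base-period weights):
ΣP(Q1 2013)Q(Q2 2013) = 611.21×7 + 12.65×146 + 1.34×214 + 448.00×12 = 4278.47 + 1846.9 + 286.76 + 5376 = 11788.13
ΣP(Q1 2013)Q(Q1 2013) = 611.21×6 + 12.65×143 + 1.34×172 + 448.00×11 = 3667.26 + 1808.95 + 230.48 + 4928 = 10634.69
L = 11788.13 / 10634.69 × 100 = 110.8460
Paasche component (current-period weights):
ΣP(Q2 2013)Q(Q2 2013) = 563.56×7 + 10.48×146 + 1.35×214 + 553.15×12 = 3944.92 + 1530.08 + 288.9 + 6637.8 = 12401.7
ΣP(Q2 2013)Q(Q1 2013) = 563.56×6 + 10.48×143 + 1.35×172 + 553.15×11 = 3381.36 + 1498.64 + 232.2 + 6084.65 = 11196.85
P = 12401.7 / 11196.85 × 100 = 110.7606
Fisher = √(L × P) = √(110.8460 × 110.7606) = 110.8033

110.80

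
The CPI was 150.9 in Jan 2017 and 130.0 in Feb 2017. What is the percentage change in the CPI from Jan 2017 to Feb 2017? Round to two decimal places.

Change = (130.0 − 150.9) / 150.9 × 100
       = -20.9 / 150.9 × 100 = -13.8502%

-13.85%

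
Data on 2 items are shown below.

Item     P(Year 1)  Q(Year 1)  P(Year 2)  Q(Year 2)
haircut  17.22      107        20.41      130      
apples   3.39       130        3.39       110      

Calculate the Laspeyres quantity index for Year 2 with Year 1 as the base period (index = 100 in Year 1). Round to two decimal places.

Laspeyres quantity index uses base-period prices as weights.
ΣP(Year 1)·Q(Year 2) = 17.22×130 + 3.39×110 = 2238.6 + 372.9 = 2611.5
ΣP(Year 1)·Q(Year 1) = 17.22×107 + 3.39×130 = 1842.54 + 440.7 = 2283.24
Index = 2611.5 / 2283.24 × 100 = 114.3769

114.38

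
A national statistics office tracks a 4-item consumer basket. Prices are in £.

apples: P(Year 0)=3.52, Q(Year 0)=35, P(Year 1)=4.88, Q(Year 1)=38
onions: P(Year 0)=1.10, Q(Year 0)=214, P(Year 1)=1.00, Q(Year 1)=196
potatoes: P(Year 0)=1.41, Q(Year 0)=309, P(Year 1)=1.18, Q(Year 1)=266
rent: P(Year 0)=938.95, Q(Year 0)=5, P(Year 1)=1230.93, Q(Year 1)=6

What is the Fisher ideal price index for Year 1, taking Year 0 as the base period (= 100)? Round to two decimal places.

Laspeyres component (base-period weights):
ΣP(Year 1)Q(Year 0) = 4.88×35 + 1.00×214 + 1.18×309 + 1230.93×5 = 170.8 + 214 + 364.62 + 6154.65 = 6904.07
ΣP(Year 0)Q(Year 0) = 3.52×35 + 1.10×214 + 1.41×309 + 938.95×5 = 123.2 + 235.4 + 435.69 + 4694.75 = 5489.04
L = 6904.07 / 5489.04 × 100 = 125.7792
Paasche component (current-period weights):
ΣP(Year 1)Q(Year 1) = 4.88×38 + 1.00×196 + 1.18×266 + 1230.93×6 = 185.44 + 196 + 313.88 + 7385.58 = 8080.9
ΣP(Year 0)Q(Year 1) = 3.52×38 + 1.10×196 + 1.41×266 + 938.95×6 = 133.76 + 215.6 + 375.06 + 5633.7 = 6358.12
P = 8080.9 / 6358.12 × 100 = 127.0957
Fisher = √(L × P) = √(125.7792 × 127.0957) = 126.4358

126.44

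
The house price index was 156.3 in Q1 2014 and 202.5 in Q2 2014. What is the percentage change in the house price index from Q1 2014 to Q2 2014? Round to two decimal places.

Change = (202.5 − 156.3) / 156.3 × 100
       = 46.2 / 156.3 × 100 = 29.5585%

29.56%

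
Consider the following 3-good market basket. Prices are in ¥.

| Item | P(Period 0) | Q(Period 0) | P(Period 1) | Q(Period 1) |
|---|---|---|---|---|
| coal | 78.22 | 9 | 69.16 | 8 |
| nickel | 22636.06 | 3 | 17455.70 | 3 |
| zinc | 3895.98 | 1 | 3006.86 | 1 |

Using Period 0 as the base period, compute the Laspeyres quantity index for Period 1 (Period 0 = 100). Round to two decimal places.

99.89

Laspeyres quantity index uses base-period prices as weights.
ΣP(Period 0)·Q(Period 1) = 78.22×8 + 22636.06×3 + 3895.98×1 = 625.76 + 67908.18 + 3895.98 = 72429.92
ΣP(Period 0)·Q(Period 0) = 78.22×9 + 22636.06×3 + 3895.98×1 = 703.98 + 67908.18 + 3895.98 = 72508.14
Index = 72429.92 / 72508.14 × 100 = 99.8921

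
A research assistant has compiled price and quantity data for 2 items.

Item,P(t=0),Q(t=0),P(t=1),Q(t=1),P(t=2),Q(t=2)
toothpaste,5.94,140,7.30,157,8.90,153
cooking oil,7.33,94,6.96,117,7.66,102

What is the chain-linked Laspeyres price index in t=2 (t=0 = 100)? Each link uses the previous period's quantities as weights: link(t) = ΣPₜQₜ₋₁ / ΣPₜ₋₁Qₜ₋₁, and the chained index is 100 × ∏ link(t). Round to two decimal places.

Link t=0→t=1:
ΣP(t=1)Q(t=0) = 7.30×140 + 6.96×94 = 1022 + 654.24 = 1676.24
ΣP(t=0)Q(t=0) = 5.94×140 + 7.33×94 = 831.6 + 689.02 = 1520.62
link = 1676.24/1520.62 = 1.102340
Link t=1→t=2:
ΣP(t=2)Q(t=1) = 8.90×157 + 7.66×117 = 1397.3 + 896.22 = 2293.52
ΣP(t=1)Q(t=1) = 7.30×157 + 6.96×117 = 1146.1 + 814.32 = 1960.42
link = 2293.52/1960.42 = 1.169913
Chained index = 100 × 1.102340 × 1.169913 = 128.9641

128.96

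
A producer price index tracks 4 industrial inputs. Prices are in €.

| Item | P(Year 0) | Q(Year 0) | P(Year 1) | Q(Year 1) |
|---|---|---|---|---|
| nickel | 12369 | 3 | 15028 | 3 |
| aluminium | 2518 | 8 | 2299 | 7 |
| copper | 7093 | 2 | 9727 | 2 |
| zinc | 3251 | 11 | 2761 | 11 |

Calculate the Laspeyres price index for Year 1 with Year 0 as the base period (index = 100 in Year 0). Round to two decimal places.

105.69

Laspeyres price index uses base-period quantities as weights.
ΣP(Year 1)·Q(Year 0) = 15028×3 + 2299×8 + 9727×2 + 2761×11 = 45084 + 18392 + 19454 + 30371 = 113301
ΣP(Year 0)·Q(Year 0) = 12369×3 + 2518×8 + 7093×2 + 3251×11 = 37107 + 20144 + 14186 + 35761 = 107198
Index = 113301 / 107198 × 100 = 105.6932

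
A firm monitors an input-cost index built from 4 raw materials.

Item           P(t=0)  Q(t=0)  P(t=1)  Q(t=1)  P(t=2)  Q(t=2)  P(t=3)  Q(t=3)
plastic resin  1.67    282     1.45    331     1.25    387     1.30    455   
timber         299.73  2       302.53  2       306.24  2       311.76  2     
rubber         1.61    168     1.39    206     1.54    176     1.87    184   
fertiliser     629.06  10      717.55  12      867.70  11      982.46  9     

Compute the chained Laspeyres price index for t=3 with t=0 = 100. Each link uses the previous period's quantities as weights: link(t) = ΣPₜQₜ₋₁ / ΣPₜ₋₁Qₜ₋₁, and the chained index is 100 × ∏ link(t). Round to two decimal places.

146.08

Link t=0→t=1:
ΣP(t=1)Q(t=0) = 1.45×282 + 302.53×2 + 1.39×168 + 717.55×10 = 408.9 + 605.06 + 233.52 + 7175.5 = 8422.98
ΣP(t=0)Q(t=0) = 1.67×282 + 299.73×2 + 1.61×168 + 629.06×10 = 470.94 + 599.46 + 270.48 + 6290.6 = 7631.48
link = 8422.98/7631.48 = 1.103715
Link t=1→t=2:
ΣP(t=2)Q(t=1) = 1.25×331 + 306.24×2 + 1.54×206 + 867.70×12 = 413.75 + 612.48 + 317.24 + 10412.4 = 11755.87
ΣP(t=1)Q(t=1) = 1.45×331 + 302.53×2 + 1.39×206 + 717.55×12 = 479.95 + 605.06 + 286.34 + 8610.6 = 9981.95
link = 11755.87/9981.95 = 1.177713
Link t=2→t=3:
ΣP(t=3)Q(t=2) = 1.30×387 + 311.76×2 + 1.87×176 + 982.46×11 = 503.1 + 623.52 + 329.12 + 10807.06 = 12262.8
ΣP(t=2)Q(t=2) = 1.25×387 + 306.24×2 + 1.54×176 + 867.70×11 = 483.75 + 612.48 + 271.04 + 9544.7 = 10911.97
link = 12262.8/10911.97 = 1.123793
Chained index = 100 × 1.103715 × 1.177713 × 1.123793 = 146.0773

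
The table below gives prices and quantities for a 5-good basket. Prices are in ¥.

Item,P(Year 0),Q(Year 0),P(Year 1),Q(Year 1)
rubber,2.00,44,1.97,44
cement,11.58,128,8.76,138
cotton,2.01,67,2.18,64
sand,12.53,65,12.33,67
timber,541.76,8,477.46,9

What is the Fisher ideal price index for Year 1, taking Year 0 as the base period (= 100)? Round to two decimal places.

Laspeyres component (base-period weights):
ΣP(Year 1)Q(Year 0) = 1.97×44 + 8.76×128 + 2.18×67 + 12.33×65 + 477.46×8 = 86.68 + 1121.28 + 146.06 + 801.45 + 3819.68 = 5975.15
ΣP(Year 0)Q(Year 0) = 2.00×44 + 11.58×128 + 2.01×67 + 12.53×65 + 541.76×8 = 88 + 1482.24 + 134.67 + 814.45 + 4334.08 = 6853.44
L = 5975.15 / 6853.44 × 100 = 87.1847
Paasche component (current-period weights):
ΣP(Year 1)Q(Year 1) = 1.97×44 + 8.76×138 + 2.18×64 + 12.33×67 + 477.46×9 = 86.68 + 1208.88 + 139.52 + 826.11 + 4297.14 = 6558.33
ΣP(Year 0)Q(Year 1) = 2.00×44 + 11.58×138 + 2.01×64 + 12.53×67 + 541.76×9 = 88 + 1598.04 + 128.64 + 839.51 + 4875.84 = 7530.03
P = 6558.33 / 7530.03 × 100 = 87.0957
Fisher = √(L × P) = √(87.1847 × 87.0957) = 87.1402

87.14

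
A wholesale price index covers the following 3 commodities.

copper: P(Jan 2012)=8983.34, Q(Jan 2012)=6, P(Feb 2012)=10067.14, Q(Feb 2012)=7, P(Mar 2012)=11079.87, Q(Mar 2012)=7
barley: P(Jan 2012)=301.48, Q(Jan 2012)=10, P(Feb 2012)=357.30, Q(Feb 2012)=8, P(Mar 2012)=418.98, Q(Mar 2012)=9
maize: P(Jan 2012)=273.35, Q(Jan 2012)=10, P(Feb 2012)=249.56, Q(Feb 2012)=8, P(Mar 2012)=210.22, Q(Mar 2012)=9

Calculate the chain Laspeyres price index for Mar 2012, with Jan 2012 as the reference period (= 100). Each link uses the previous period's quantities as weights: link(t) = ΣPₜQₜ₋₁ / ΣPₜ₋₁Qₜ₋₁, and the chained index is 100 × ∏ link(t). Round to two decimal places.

Link Jan 2012→Feb 2012:
ΣP(Feb 2012)Q(Jan 2012) = 10067.14×6 + 357.30×10 + 249.56×10 = 60402.84 + 3573 + 2495.6 = 66471.44
ΣP(Jan 2012)Q(Jan 2012) = 8983.34×6 + 301.48×10 + 273.35×10 = 53900.04 + 3014.8 + 2733.5 = 59648.34
link = 66471.44/59648.34 = 1.114389
Link Feb 2012→Mar 2012:
ΣP(Mar 2012)Q(Feb 2012) = 11079.87×7 + 418.98×8 + 210.22×8 = 77559.09 + 3351.84 + 1681.76 = 82592.69
ΣP(Feb 2012)Q(Feb 2012) = 10067.14×7 + 357.30×8 + 249.56×8 = 70469.98 + 2858.4 + 1996.48 = 75324.86
link = 82592.69/75324.86 = 1.096486
Chained index = 100 × 1.114389 × 1.096486 = 122.1912

122.19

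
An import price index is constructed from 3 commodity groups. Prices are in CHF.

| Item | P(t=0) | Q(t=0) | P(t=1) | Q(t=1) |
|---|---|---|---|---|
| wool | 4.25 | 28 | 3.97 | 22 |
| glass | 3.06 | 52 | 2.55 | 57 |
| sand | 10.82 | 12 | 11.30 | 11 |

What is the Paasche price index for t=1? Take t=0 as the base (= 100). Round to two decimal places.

Paasche price index uses current-period quantities as weights.
ΣP(t=1)·Q(t=1) = 3.97×22 + 2.55×57 + 11.30×11 = 87.34 + 145.35 + 124.3 = 356.99
ΣP(t=0)·Q(t=1) = 4.25×22 + 3.06×57 + 10.82×11 = 93.5 + 174.42 + 119.02 = 386.94
Index = 356.99 / 386.94 × 100 = 92.2598

92.26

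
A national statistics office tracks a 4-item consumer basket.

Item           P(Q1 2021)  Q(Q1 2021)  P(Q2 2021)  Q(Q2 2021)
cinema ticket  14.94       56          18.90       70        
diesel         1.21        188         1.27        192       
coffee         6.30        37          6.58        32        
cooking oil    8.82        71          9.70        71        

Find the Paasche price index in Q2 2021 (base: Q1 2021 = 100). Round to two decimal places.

117.10

Paasche price index uses current-period quantities as weights.
ΣP(Q2 2021)·Q(Q2 2021) = 18.90×70 + 1.27×192 + 6.58×32 + 9.70×71 = 1323 + 243.84 + 210.56 + 688.7 = 2466.1
ΣP(Q1 2021)·Q(Q2 2021) = 14.94×70 + 1.21×192 + 6.30×32 + 8.82×71 = 1045.8 + 232.32 + 201.6 + 626.22 = 2105.94
Index = 2466.1 / 2105.94 × 100 = 117.1021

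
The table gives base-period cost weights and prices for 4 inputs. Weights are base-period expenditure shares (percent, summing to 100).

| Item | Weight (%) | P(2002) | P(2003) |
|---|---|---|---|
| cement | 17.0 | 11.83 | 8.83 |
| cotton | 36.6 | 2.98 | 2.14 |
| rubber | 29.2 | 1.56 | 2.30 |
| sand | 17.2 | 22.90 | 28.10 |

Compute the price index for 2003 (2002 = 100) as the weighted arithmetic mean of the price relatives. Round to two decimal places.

cement: 17.0 × (8.83/11.83) = 17.0 × 0.746407 = 12.6889
cotton: 36.6 × (2.14/2.98) = 36.6 × 0.718121 = 26.2832
rubber: 29.2 × (2.30/1.56) = 29.2 × 1.474359 = 43.0513
sand: 17.2 × (28.10/22.90) = 17.2 × 1.227074 = 21.1057
Index = Σ wᵢ·(p₁ᵢ/p₀ᵢ) = 12.6889 + 26.2832 + 43.0513 + 21.1057 = 103.1291

103.13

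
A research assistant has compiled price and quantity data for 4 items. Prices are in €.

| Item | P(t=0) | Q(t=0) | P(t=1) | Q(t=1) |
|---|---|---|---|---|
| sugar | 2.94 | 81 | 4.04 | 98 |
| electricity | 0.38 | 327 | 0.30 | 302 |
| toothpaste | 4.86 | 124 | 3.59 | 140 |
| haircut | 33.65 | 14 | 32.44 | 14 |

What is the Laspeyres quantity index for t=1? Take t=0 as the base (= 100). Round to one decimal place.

Laspeyres quantity index uses base-period prices as weights.
ΣP(t=0)·Q(t=1) = 2.94×98 + 0.38×302 + 4.86×140 + 33.65×14 = 288.12 + 114.76 + 680.4 + 471.1 = 1554.38
ΣP(t=0)·Q(t=0) = 2.94×81 + 0.38×327 + 4.86×124 + 33.65×14 = 238.14 + 124.26 + 602.64 + 471.1 = 1436.14
Index = 1554.38 / 1436.14 × 100 = 108.2332

108.2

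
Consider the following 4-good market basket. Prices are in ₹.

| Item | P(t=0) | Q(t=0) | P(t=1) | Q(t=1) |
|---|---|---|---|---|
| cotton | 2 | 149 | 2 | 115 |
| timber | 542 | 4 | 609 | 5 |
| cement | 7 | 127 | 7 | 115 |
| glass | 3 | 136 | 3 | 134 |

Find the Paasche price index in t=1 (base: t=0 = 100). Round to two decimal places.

Paasche price index uses current-period quantities as weights.
ΣP(t=1)·Q(t=1) = 2×115 + 609×5 + 7×115 + 3×134 = 230 + 3045 + 805 + 402 = 4482
ΣP(t=0)·Q(t=1) = 2×115 + 542×5 + 7×115 + 3×134 = 230 + 2710 + 805 + 402 = 4147
Index = 4482 / 4147 × 100 = 108.0781

108.08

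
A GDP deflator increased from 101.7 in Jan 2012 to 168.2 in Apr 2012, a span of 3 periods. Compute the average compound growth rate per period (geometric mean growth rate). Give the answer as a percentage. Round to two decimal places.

Growth factor = (168.2/101.7)^(1/3) = (1.653884)^(1/3) = 1.182592
Growth rate = 1.182592 − 1 = 0.182592 = 18.2592%

18.26%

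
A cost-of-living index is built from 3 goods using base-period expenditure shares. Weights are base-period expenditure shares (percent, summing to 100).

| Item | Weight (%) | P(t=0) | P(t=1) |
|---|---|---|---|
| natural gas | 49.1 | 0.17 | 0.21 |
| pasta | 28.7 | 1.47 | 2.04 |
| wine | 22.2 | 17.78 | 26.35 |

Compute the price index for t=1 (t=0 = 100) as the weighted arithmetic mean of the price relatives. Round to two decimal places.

natural gas: 49.1 × (0.21/0.17) = 49.1 × 1.235294 = 60.6529
pasta: 28.7 × (2.04/1.47) = 28.7 × 1.387755 = 39.8286
wine: 22.2 × (26.35/17.78) = 22.2 × 1.482002 = 32.9004
Index = Σ wᵢ·(p₁ᵢ/p₀ᵢ) = 60.6529 + 39.8286 + 32.9004 = 133.3820

133.38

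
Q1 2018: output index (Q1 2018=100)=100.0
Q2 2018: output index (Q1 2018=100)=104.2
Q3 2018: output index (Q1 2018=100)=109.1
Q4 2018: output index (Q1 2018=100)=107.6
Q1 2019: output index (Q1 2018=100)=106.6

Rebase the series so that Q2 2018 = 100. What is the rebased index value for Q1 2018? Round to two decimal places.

Rebased(Q1 2018) = 100.0 / 104.2 × 100 = 95.9693

95.97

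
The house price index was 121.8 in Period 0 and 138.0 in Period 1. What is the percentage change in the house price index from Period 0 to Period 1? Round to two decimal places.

13.30%

Change = (138.0 − 121.8) / 121.8 × 100
       = 16.2 / 121.8 × 100 = 13.3005%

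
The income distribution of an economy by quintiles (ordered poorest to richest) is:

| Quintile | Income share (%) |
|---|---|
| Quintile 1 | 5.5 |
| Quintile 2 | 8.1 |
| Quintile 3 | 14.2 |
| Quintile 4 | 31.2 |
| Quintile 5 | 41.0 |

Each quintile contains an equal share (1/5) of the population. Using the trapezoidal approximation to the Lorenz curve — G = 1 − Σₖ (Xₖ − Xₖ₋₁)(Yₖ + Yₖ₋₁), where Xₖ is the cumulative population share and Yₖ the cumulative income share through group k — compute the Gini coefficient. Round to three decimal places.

0.376

Cumulative income shares Yₖ: 0.0550, 0.1360, 0.2780, 0.5900, 1.0000
Σ (Xₖ−Xₖ₋₁)(Yₖ+Yₖ₋₁) = (1/5)(0.0550+0.0000) + (1/5)(0.1360+0.0550) + (1/5)(0.2780+0.1360) + (1/5)(0.5900+0.2780) + (1/5)(1.0000+0.5900)
  = 0.0110 + 0.0382 + 0.0828 + 0.1736 + 0.3180 = 0.6236
G = 1 − 0.6236 = 0.3764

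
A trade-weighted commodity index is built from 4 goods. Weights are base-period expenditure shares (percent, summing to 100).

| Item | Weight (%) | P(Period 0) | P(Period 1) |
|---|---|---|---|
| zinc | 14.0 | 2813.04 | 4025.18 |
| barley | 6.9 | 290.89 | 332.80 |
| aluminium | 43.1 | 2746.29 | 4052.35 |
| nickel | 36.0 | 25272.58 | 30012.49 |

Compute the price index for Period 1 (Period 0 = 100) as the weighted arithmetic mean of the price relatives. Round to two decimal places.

zinc: 14.0 × (4025.18/2813.04) = 14.0 × 1.430900 = 20.0326
barley: 6.9 × (332.80/290.89) = 6.9 × 1.144075 = 7.8941
aluminium: 43.1 × (4052.35/2746.29) = 43.1 × 1.475572 = 63.5972
nickel: 36.0 × (30012.49/25272.58) = 36.0 × 1.187551 = 42.7519
Index = Σ wᵢ·(p₁ᵢ/p₀ᵢ) = 20.0326 + 7.8941 + 63.5972 + 42.7519 = 134.2758

134.28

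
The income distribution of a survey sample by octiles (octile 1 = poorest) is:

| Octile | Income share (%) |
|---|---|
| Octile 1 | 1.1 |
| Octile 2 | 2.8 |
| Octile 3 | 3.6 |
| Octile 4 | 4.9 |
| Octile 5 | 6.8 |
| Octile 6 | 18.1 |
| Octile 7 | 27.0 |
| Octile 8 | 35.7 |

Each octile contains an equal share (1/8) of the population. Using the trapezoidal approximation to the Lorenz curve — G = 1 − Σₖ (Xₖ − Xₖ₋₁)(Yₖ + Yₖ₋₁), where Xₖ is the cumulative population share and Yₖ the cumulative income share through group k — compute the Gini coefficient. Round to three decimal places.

Cumulative income shares Yₖ: 0.0110, 0.0390, 0.0750, 0.1240, 0.1920, 0.3730, 0.6430, 1.0000
Σ (Xₖ−Xₖ₋₁)(Yₖ+Yₖ₋₁) = (1/8)(0.0110+0.0000) + (1/8)(0.0390+0.0110) + (1/8)(0.0750+0.0390) + (1/8)(0.1240+0.0750) + (1/8)(0.1920+0.1240) + (1/8)(0.3730+0.1920) + (1/8)(0.6430+0.3730) + (1/8)(1.0000+0.6430)
  = 0.0014 + 0.0063 + 0.0143 + 0.0249 + 0.0395 + 0.0706 + 0.1270 + 0.2054 = 0.4893
G = 1 − 0.4893 = 0.5108

0.511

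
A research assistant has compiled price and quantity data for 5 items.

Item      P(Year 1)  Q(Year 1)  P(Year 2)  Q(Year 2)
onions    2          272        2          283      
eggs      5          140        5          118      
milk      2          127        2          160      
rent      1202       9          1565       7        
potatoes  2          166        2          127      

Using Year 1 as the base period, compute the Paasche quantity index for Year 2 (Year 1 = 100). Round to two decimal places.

79.70

Paasche quantity index uses current-period prices as weights.
ΣP(Year 2)·Q(Year 2) = 2×283 + 5×118 + 2×160 + 1565×7 + 2×127 = 566 + 590 + 320 + 10955 + 254 = 12685
ΣP(Year 2)·Q(Year 1) = 2×272 + 5×140 + 2×127 + 1565×9 + 2×166 = 544 + 700 + 254 + 14085 + 332 = 15915
Index = 12685 / 15915 × 100 = 79.7047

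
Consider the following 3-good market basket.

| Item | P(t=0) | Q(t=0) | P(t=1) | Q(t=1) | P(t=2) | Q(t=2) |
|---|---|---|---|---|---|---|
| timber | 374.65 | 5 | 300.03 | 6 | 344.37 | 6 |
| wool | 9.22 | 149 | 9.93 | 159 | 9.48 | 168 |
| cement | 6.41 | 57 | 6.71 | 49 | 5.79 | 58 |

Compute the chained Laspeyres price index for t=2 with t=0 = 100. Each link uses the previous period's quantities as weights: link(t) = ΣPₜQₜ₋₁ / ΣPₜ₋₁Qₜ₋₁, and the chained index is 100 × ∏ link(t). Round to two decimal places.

96.82

Link t=0→t=1:
ΣP(t=1)Q(t=0) = 300.03×5 + 9.93×149 + 6.71×57 = 1500.15 + 1479.57 + 382.47 = 3362.19
ΣP(t=0)Q(t=0) = 374.65×5 + 9.22×149 + 6.41×57 = 1873.25 + 1373.78 + 365.37 = 3612.4
link = 3362.19/3612.4 = 0.930736
Link t=1→t=2:
ΣP(t=2)Q(t=1) = 344.37×6 + 9.48×159 + 5.79×49 = 2066.22 + 1507.32 + 283.71 = 3857.25
ΣP(t=1)Q(t=1) = 300.03×6 + 9.93×159 + 6.71×49 = 1800.18 + 1578.87 + 328.79 = 3707.84
link = 3857.25/3707.84 = 1.040296
Chained index = 100 × 0.930736 × 1.040296 = 96.8240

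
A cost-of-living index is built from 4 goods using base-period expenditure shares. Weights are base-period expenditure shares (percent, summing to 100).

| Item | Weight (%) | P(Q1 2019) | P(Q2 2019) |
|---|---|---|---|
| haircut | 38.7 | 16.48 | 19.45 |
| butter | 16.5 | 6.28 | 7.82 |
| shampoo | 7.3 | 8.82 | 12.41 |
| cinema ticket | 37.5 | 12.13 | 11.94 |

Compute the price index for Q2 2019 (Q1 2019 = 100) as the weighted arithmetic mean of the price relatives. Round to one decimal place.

haircut: 38.7 × (19.45/16.48) = 38.7 × 1.180218 = 45.6745
butter: 16.5 × (7.82/6.28) = 16.5 × 1.245223 = 20.5462
shampoo: 7.3 × (12.41/8.82) = 7.3 × 1.407029 = 10.2713
cinema ticket: 37.5 × (11.94/12.13) = 37.5 × 0.984336 = 36.9126
Index = Σ wᵢ·(p₁ᵢ/p₀ᵢ) = 45.6745 + 20.5462 + 10.2713 + 36.9126 = 113.4046

113.4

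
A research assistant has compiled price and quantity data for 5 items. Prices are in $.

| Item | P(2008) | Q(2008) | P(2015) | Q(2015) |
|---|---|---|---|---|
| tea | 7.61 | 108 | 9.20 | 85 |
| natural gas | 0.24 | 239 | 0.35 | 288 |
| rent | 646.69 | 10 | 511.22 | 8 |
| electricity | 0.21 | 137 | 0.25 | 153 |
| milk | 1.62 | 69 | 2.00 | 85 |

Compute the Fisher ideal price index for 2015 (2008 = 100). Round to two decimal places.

85.24

Laspeyres component (base-period weights):
ΣP(2015)Q(2008) = 9.20×108 + 0.35×239 + 511.22×10 + 0.25×137 + 2.00×69 = 993.6 + 83.65 + 5112.2 + 34.25 + 138 = 6361.7
ΣP(2008)Q(2008) = 7.61×108 + 0.24×239 + 646.69×10 + 0.21×137 + 1.62×69 = 821.88 + 57.36 + 6466.9 + 28.77 + 111.78 = 7486.69
L = 6361.7 / 7486.69 × 100 = 84.9735
Paasche component (current-period weights):
ΣP(2015)Q(2015) = 9.20×85 + 0.35×288 + 511.22×8 + 0.25×153 + 2.00×85 = 782 + 100.8 + 4089.76 + 38.25 + 170 = 5180.81
ΣP(2008)Q(2015) = 7.61×85 + 0.24×288 + 646.69×8 + 0.21×153 + 1.62×85 = 646.85 + 69.12 + 5173.52 + 32.13 + 137.7 = 6059.32
P = 5180.81 / 6059.32 × 100 = 85.5015
Fisher = √(L × P) = √(84.9735 × 85.5015) = 85.2371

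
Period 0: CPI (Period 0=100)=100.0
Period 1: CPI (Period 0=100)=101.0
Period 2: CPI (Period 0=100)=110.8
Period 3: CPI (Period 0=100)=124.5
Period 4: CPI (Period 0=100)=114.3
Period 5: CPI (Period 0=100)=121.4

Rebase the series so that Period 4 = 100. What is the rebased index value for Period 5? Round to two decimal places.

Rebased(Period 5) = 121.4 / 114.3 × 100 = 106.2117

106.21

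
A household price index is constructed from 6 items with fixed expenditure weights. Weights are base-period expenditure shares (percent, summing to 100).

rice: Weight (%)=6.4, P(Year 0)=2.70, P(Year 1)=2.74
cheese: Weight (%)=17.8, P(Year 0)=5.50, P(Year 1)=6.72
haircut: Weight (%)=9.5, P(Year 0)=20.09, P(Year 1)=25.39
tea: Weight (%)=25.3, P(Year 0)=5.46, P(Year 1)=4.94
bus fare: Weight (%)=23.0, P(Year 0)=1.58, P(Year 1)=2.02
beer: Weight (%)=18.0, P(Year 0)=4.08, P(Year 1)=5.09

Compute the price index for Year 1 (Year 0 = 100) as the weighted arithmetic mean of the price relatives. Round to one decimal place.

115.0

rice: 6.4 × (2.74/2.70) = 6.4 × 1.014815 = 6.4948
cheese: 17.8 × (6.72/5.50) = 17.8 × 1.221818 = 21.7484
haircut: 9.5 × (25.39/20.09) = 9.5 × 1.263813 = 12.0062
tea: 25.3 × (4.94/5.46) = 25.3 × 0.904762 = 22.8905
bus fare: 23.0 × (2.02/1.58) = 23.0 × 1.278481 = 29.4051
beer: 18.0 × (5.09/4.08) = 18.0 × 1.247549 = 22.4559
Index = Σ wᵢ·(p₁ᵢ/p₀ᵢ) = 6.4948 + 21.7484 + 12.0062 + 22.8905 + 29.4051 + 22.4559 = 115.0008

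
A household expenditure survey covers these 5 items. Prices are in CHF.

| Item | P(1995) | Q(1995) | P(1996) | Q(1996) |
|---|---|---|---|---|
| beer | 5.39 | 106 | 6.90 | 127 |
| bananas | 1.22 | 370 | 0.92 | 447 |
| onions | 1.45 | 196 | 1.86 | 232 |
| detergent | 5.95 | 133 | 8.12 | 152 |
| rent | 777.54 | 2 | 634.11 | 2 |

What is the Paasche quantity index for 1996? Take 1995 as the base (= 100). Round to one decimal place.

Paasche quantity index uses current-period prices as weights.
ΣP(1996)·Q(1996) = 6.90×127 + 0.92×447 + 1.86×232 + 8.12×152 + 634.11×2 = 876.3 + 411.24 + 431.52 + 1234.24 + 1268.22 = 4221.52
ΣP(1996)·Q(1995) = 6.90×106 + 0.92×370 + 1.86×196 + 8.12×133 + 634.11×2 = 731.4 + 340.4 + 364.56 + 1079.96 + 1268.22 = 3784.54
Index = 4221.52 / 3784.54 × 100 = 111.5464

111.5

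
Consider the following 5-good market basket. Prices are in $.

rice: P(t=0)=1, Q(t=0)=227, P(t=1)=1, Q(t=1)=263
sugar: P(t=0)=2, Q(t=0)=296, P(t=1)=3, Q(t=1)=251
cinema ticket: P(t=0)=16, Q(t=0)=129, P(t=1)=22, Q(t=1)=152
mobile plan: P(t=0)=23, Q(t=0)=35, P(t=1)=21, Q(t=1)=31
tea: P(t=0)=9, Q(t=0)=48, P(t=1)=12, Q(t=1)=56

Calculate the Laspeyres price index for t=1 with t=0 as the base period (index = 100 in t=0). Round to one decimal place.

Laspeyres price index uses base-period quantities as weights.
ΣP(t=1)·Q(t=0) = 1×227 + 3×296 + 22×129 + 21×35 + 12×48 = 227 + 888 + 2838 + 735 + 576 = 5264
ΣP(t=0)·Q(t=0) = 1×227 + 2×296 + 16×129 + 23×35 + 9×48 = 227 + 592 + 2064 + 805 + 432 = 4120
Index = 5264 / 4120 × 100 = 127.7670

127.8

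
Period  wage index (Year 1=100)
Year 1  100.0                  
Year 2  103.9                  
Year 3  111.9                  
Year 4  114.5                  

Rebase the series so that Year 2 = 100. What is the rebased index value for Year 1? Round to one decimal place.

96.2

Rebased(Year 1) = 100.0 / 103.9 × 100 = 96.2464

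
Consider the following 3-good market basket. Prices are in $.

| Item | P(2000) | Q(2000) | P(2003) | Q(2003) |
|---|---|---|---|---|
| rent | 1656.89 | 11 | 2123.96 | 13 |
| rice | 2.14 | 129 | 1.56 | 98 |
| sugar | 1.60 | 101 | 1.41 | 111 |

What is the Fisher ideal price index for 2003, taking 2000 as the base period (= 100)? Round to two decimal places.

127.18

Laspeyres component (base-period weights):
ΣP(2003)Q(2000) = 2123.96×11 + 1.56×129 + 1.41×101 = 23363.56 + 201.24 + 142.41 = 23707.21
ΣP(2000)Q(2000) = 1656.89×11 + 2.14×129 + 1.60×101 = 18225.79 + 276.06 + 161.6 = 18663.45
L = 23707.21 / 18663.45 × 100 = 127.0248
Paasche component (current-period weights):
ΣP(2003)Q(2003) = 2123.96×13 + 1.56×98 + 1.41×111 = 27611.48 + 152.88 + 156.51 = 27920.87
ΣP(2000)Q(2003) = 1656.89×13 + 2.14×98 + 1.60×111 = 21539.57 + 209.72 + 177.6 = 21926.89
P = 27920.87 / 21926.89 × 100 = 127.3362
Fisher = √(L × P) = √(127.0248 × 127.3362) = 127.1804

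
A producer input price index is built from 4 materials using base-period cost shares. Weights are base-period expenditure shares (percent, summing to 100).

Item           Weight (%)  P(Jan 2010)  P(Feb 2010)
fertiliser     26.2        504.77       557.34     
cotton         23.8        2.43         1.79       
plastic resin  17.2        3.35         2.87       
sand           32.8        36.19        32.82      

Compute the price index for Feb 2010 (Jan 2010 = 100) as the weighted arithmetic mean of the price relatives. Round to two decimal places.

fertiliser: 26.2 × (557.34/504.77) = 26.2 × 1.104146 = 28.9286
cotton: 23.8 × (1.79/2.43) = 23.8 × 0.736626 = 17.5317
plastic resin: 17.2 × (2.87/3.35) = 17.2 × 0.856716 = 14.7355
sand: 32.8 × (32.82/36.19) = 32.8 × 0.906880 = 29.7457
Index = Σ wᵢ·(p₁ᵢ/p₀ᵢ) = 28.9286 + 17.5317 + 14.7355 + 29.7457 = 90.9415

90.94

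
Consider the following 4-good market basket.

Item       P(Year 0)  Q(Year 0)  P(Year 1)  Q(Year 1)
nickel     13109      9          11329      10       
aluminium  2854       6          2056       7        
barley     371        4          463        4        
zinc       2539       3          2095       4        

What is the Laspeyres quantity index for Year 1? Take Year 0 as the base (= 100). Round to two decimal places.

112.83

Laspeyres quantity index uses base-period prices as weights.
ΣP(Year 0)·Q(Year 1) = 13109×10 + 2854×7 + 371×4 + 2539×4 = 131090 + 19978 + 1484 + 10156 = 162708
ΣP(Year 0)·Q(Year 0) = 13109×9 + 2854×6 + 371×4 + 2539×3 = 117981 + 17124 + 1484 + 7617 = 144206
Index = 162708 / 144206 × 100 = 112.8303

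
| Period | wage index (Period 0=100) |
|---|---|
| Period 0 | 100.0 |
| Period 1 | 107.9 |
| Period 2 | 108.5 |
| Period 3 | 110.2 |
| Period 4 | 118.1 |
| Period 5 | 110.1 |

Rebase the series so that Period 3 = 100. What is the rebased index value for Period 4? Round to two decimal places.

107.17

Rebased(Period 4) = 118.1 / 110.2 × 100 = 107.1688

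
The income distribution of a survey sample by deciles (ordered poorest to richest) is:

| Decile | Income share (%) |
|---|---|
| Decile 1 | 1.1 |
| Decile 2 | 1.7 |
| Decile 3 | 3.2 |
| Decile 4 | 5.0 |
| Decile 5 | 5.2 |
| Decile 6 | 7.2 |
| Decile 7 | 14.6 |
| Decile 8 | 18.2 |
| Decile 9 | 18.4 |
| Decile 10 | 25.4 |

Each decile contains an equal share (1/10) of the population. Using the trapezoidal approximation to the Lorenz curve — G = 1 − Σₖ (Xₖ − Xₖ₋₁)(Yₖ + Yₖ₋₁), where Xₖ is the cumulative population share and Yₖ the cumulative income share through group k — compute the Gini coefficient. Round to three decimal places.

Cumulative income shares Yₖ: 0.0110, 0.0280, 0.0600, 0.1100, 0.1620, 0.2340, 0.3800, 0.5620, 0.7460, 1.0000
Σ (Xₖ−Xₖ₋₁)(Yₖ+Yₖ₋₁) = (1/10)(0.0110+0.0000) + (1/10)(0.0280+0.0110) + (1/10)(0.0600+0.0280) + (1/10)(0.1100+0.0600) + (1/10)(0.1620+0.1100) + (1/10)(0.2340+0.1620) + (1/10)(0.3800+0.2340) + (1/10)(0.5620+0.3800) + (1/10)(0.7460+0.5620) + (1/10)(1.0000+0.7460)
  = 0.0011 + 0.0039 + 0.0088 + 0.0170 + 0.0272 + 0.0396 + 0.0614 + 0.0942 + 0.1308 + 0.1746 = 0.5586
G = 1 − 0.5586 = 0.4414

0.441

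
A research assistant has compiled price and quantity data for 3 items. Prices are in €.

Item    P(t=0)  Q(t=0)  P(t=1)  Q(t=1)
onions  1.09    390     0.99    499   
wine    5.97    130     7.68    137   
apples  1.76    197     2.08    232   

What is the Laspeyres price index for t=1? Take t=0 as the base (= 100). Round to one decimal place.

115.9

Laspeyres price index uses base-period quantities as weights.
ΣP(t=1)·Q(t=0) = 0.99×390 + 7.68×130 + 2.08×197 = 386.1 + 998.4 + 409.76 = 1794.26
ΣP(t=0)·Q(t=0) = 1.09×390 + 5.97×130 + 1.76×197 = 425.1 + 776.1 + 346.72 = 1547.92
Index = 1794.26 / 1547.92 × 100 = 115.9143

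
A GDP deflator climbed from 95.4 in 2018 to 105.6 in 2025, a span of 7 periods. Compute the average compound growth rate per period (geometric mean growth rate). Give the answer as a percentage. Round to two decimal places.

Growth factor = (105.6/95.4)^(1/7) = (1.106918)^(1/7) = 1.014617
Growth rate = 1.014617 − 1 = 0.014617 = 1.4617%

1.46%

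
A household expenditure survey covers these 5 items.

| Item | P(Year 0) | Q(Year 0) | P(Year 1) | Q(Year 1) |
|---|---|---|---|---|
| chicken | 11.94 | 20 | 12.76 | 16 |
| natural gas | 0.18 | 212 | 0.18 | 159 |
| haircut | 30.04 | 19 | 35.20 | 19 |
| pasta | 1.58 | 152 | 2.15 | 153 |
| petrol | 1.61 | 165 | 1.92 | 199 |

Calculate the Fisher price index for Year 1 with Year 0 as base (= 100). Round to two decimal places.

Laspeyres component (base-period weights):
ΣP(Year 1)Q(Year 0) = 12.76×20 + 0.18×212 + 35.20×19 + 2.15×152 + 1.92×165 = 255.2 + 38.16 + 668.8 + 326.8 + 316.8 = 1605.76
ΣP(Year 0)Q(Year 0) = 11.94×20 + 0.18×212 + 30.04×19 + 1.58×152 + 1.61×165 = 238.8 + 38.16 + 570.76 + 240.16 + 265.65 = 1353.53
L = 1605.76 / 1353.53 × 100 = 118.6350
Paasche component (current-period weights):
ΣP(Year 1)Q(Year 1) = 12.76×16 + 0.18×159 + 35.20×19 + 2.15×153 + 1.92×199 = 204.16 + 28.62 + 668.8 + 328.95 + 382.08 = 1612.61
ΣP(Year 0)Q(Year 1) = 11.94×16 + 0.18×159 + 30.04×19 + 1.58×153 + 1.61×199 = 191.04 + 28.62 + 570.76 + 241.74 + 320.39 = 1352.55
P = 1612.61 / 1352.55 × 100 = 119.2274
Fisher = √(L × P) = √(118.6350 × 119.2274) = 118.9308

118.93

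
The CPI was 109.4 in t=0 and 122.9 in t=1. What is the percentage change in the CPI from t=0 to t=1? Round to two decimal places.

12.34%

Change = (122.9 − 109.4) / 109.4 × 100
       = 13.5 / 109.4 × 100 = 12.3400%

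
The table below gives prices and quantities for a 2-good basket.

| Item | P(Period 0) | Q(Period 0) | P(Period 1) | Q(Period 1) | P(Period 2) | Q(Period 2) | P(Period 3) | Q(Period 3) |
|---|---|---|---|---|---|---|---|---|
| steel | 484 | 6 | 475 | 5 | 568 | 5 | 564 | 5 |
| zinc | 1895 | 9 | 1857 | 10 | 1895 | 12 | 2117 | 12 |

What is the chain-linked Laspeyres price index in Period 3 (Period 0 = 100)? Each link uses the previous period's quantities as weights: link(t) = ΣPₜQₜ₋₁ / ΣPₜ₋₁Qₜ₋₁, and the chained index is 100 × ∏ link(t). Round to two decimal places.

112.51

Link Period 0→Period 1:
ΣP(Period 1)Q(Period 0) = 475×6 + 1857×9 = 2850 + 16713 = 19563
ΣP(Period 0)Q(Period 0) = 484×6 + 1895×9 = 2904 + 17055 = 19959
link = 19563/19959 = 0.980159
Link Period 1→Period 2:
ΣP(Period 2)Q(Period 1) = 568×5 + 1895×10 = 2840 + 18950 = 21790
ΣP(Period 1)Q(Period 1) = 475×5 + 1857×10 = 2375 + 18570 = 20945
link = 21790/20945 = 1.040344
Link Period 2→Period 3:
ΣP(Period 3)Q(Period 2) = 564×5 + 2117×12 = 2820 + 25404 = 28224
ΣP(Period 2)Q(Period 2) = 568×5 + 1895×12 = 2840 + 22740 = 25580
link = 28224/25580 = 1.103362
Chained index = 100 × 0.980159 × 1.040344 × 1.103362 = 112.5101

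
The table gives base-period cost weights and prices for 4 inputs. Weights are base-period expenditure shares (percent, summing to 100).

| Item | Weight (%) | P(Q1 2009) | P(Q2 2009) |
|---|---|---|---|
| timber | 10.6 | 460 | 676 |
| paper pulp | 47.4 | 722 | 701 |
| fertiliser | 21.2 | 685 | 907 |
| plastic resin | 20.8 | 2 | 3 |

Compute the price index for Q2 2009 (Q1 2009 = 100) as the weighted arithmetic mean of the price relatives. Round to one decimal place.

timber: 10.6 × (676/460) = 10.6 × 1.469565 = 15.5774
paper pulp: 47.4 × (701/722) = 47.4 × 0.970914 = 46.0213
fertiliser: 21.2 × (907/685) = 21.2 × 1.324088 = 28.0707
plastic resin: 20.8 × (3/2) = 20.8 × 1.500000 = 31.2000
Index = Σ wᵢ·(p₁ᵢ/p₀ᵢ) = 15.5774 + 46.0213 + 28.0707 + 31.2000 = 120.8694

120.9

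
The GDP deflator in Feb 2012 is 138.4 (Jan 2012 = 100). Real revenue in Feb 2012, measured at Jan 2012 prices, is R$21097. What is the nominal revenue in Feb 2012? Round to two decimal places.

29198.25

Nominal = Real × (Index/100) = 21097 × (138.4/100)
        = 21097 × 1.384 = 29198.2480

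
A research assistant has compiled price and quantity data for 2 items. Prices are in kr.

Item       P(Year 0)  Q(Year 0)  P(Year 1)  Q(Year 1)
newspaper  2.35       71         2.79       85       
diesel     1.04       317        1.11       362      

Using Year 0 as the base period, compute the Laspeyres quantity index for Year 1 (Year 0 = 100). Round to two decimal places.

Laspeyres quantity index uses base-period prices as weights.
ΣP(Year 0)·Q(Year 1) = 2.35×85 + 1.04×362 = 199.75 + 376.48 = 576.23
ΣP(Year 0)·Q(Year 0) = 2.35×71 + 1.04×317 = 166.85 + 329.68 = 496.53
Index = 576.23 / 496.53 × 100 = 116.0514

116.05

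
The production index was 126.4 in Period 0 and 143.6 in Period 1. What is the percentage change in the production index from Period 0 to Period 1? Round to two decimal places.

Change = (143.6 − 126.4) / 126.4 × 100
       = 17.2 / 126.4 × 100 = 13.6076%

13.61%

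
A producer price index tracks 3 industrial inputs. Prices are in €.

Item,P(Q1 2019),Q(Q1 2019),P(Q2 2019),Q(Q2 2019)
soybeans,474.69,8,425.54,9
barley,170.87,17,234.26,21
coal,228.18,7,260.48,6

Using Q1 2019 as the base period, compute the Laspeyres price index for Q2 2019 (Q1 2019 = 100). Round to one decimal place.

Laspeyres price index uses base-period quantities as weights.
ΣP(Q2 2019)·Q(Q1 2019) = 425.54×8 + 234.26×17 + 260.48×7 = 3404.32 + 3982.42 + 1823.36 = 9210.1
ΣP(Q1 2019)·Q(Q1 2019) = 474.69×8 + 170.87×17 + 228.18×7 = 3797.52 + 2904.79 + 1597.26 = 8299.57
Index = 9210.1 / 8299.57 × 100 = 110.9708

111.0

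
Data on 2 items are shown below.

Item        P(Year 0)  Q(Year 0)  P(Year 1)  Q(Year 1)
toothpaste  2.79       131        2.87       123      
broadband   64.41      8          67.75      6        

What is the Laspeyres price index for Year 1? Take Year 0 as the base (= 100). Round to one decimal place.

104.2

Laspeyres price index uses base-period quantities as weights.
ΣP(Year 1)·Q(Year 0) = 2.87×131 + 67.75×8 = 375.97 + 542 = 917.97
ΣP(Year 0)·Q(Year 0) = 2.79×131 + 64.41×8 = 365.49 + 515.28 = 880.77
Index = 917.97 / 880.77 × 100 = 104.2236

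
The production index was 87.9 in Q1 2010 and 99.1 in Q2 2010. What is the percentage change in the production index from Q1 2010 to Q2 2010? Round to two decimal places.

Change = (99.1 − 87.9) / 87.9 × 100
       = 11.2 / 87.9 × 100 = 12.7418%

12.74%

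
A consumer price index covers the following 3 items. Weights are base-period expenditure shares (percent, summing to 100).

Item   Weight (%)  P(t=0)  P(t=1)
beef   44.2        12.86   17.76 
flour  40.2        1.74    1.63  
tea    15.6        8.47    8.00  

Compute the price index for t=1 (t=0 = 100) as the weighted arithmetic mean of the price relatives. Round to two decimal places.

113.43

beef: 44.2 × (17.76/12.86) = 44.2 × 1.381026 = 61.0414
flour: 40.2 × (1.63/1.74) = 40.2 × 0.936782 = 37.6586
tea: 15.6 × (8.00/8.47) = 15.6 × 0.944510 = 14.7344
Index = Σ wᵢ·(p₁ᵢ/p₀ᵢ) = 61.0414 + 37.6586 + 14.7344 = 113.4343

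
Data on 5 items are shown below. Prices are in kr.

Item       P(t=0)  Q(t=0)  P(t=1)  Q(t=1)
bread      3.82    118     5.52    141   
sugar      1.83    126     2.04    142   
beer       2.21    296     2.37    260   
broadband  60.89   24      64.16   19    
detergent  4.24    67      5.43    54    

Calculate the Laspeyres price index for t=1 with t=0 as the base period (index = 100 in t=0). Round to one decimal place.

Laspeyres price index uses base-period quantities as weights.
ΣP(t=1)·Q(t=0) = 5.52×118 + 2.04×126 + 2.37×296 + 64.16×24 + 5.43×67 = 651.36 + 257.04 + 701.52 + 1539.84 + 363.81 = 3513.57
ΣP(t=0)·Q(t=0) = 3.82×118 + 1.83×126 + 2.21×296 + 60.89×24 + 4.24×67 = 450.76 + 230.58 + 654.16 + 1461.36 + 284.08 = 3080.94
Index = 3513.57 / 3080.94 × 100 = 114.0421

114.0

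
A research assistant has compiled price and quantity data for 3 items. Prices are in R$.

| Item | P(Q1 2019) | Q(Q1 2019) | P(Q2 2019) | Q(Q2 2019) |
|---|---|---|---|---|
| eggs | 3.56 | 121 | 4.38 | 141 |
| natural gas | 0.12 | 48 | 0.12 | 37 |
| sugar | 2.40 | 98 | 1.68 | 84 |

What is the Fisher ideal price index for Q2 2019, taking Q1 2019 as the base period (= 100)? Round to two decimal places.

106.01

Laspeyres component (base-period weights):
ΣP(Q2 2019)Q(Q1 2019) = 4.38×121 + 0.12×48 + 1.68×98 = 529.98 + 5.76 + 164.64 = 700.38
ΣP(Q1 2019)Q(Q1 2019) = 3.56×121 + 0.12×48 + 2.40×98 = 430.76 + 5.76 + 235.2 = 671.72
L = 700.38 / 671.72 × 100 = 104.2667
Paasche component (current-period weights):
ΣP(Q2 2019)Q(Q2 2019) = 4.38×141 + 0.12×37 + 1.68×84 = 617.58 + 4.44 + 141.12 = 763.14
ΣP(Q1 2019)Q(Q2 2019) = 3.56×141 + 0.12×37 + 2.40×84 = 501.96 + 4.44 + 201.6 = 708
P = 763.14 / 708 × 100 = 107.7881
Fisher = √(L × P) = √(104.2667 × 107.7881) = 106.0128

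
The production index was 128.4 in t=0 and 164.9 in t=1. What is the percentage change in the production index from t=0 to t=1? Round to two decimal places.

Change = (164.9 − 128.4) / 128.4 × 100
       = 36.5 / 128.4 × 100 = 28.4268%

28.43%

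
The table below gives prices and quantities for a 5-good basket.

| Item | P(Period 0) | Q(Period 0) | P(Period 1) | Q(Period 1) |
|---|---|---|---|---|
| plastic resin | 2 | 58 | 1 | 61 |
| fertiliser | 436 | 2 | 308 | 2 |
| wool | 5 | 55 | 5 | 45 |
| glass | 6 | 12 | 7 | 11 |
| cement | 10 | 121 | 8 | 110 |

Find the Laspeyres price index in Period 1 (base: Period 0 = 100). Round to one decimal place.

Laspeyres price index uses base-period quantities as weights.
ΣP(Period 1)·Q(Period 0) = 1×58 + 308×2 + 5×55 + 7×12 + 8×121 = 58 + 616 + 275 + 84 + 968 = 2001
ΣP(Period 0)·Q(Period 0) = 2×58 + 436×2 + 5×55 + 6×12 + 10×121 = 116 + 872 + 275 + 72 + 1210 = 2545
Index = 2001 / 2545 × 100 = 78.6248

78.6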